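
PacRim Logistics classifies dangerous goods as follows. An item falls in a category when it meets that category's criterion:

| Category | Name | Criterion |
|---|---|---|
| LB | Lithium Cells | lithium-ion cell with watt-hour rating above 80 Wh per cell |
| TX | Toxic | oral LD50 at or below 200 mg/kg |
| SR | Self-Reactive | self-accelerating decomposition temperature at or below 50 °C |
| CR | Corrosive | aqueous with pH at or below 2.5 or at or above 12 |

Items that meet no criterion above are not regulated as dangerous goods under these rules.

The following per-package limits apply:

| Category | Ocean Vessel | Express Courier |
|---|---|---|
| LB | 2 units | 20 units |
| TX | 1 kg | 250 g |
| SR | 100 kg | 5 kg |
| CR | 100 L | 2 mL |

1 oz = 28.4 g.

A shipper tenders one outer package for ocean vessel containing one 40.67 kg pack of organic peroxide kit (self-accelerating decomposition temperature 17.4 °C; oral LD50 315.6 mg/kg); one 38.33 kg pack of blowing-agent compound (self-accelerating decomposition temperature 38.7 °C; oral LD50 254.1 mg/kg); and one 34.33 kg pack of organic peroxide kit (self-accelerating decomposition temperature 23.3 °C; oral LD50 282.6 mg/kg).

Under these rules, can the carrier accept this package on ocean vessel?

Self-accelerating decomposition temperature 17.4 °C meets the Category SR criterion (Self-Reactive), so the organic peroxide kit is Category SR.
Self-accelerating decomposition temperature 38.7 °C meets the Category SR criterion (Self-Reactive), so the blowing-agent compound is Category SR.
Self-accelerating decomposition temperature 23.3 °C meets the Category SR criterion (Self-Reactive), so the organic peroxide kit is Category SR.
Category SR net quantity: 40.67 kg + 38.33 kg + 34.33 kg = 113.33 kg.
113.33 kg > 100 kg (ocean vessel limit, Category SR) — over the limit.

No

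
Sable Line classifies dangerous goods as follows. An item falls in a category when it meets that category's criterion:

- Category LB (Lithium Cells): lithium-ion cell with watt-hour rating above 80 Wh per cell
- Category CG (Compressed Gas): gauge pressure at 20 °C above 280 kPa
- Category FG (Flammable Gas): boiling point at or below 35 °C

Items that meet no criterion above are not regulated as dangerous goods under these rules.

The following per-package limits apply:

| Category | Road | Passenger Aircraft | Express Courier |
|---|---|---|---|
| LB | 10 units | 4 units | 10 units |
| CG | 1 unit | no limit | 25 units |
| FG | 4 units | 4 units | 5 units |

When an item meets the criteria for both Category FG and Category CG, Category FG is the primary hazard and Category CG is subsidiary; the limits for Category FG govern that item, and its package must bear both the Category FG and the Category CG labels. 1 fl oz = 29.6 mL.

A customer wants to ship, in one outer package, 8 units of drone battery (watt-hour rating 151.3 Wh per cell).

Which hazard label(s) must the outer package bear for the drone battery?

With watt-hour rating 151.3 Wh per cell (> 80 Wh per cell), the drone battery falls in Category LB.
Only the Category LB label is required.

Category LB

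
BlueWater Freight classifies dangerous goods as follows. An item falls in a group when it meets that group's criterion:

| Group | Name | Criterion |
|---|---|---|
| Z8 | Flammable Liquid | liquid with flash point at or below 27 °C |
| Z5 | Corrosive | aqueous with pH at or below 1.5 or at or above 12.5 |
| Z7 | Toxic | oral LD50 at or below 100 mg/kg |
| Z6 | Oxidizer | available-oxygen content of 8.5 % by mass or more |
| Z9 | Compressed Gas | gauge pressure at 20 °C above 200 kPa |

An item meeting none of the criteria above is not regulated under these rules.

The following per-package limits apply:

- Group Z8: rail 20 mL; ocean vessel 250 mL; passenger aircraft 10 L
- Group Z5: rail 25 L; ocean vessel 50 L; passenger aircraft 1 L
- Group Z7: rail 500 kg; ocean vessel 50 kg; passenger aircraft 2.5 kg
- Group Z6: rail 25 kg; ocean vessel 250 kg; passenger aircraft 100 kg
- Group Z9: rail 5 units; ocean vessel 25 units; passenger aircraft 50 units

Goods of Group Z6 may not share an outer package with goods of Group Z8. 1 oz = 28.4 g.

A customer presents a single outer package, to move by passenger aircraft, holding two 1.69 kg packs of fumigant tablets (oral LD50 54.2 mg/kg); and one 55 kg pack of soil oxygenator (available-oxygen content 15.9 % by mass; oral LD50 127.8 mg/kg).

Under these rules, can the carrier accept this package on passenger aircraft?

Fumigant tablets: oral LD50 54.2 mg/kg ≤ 100 mg/kg → Group Z7 (Toxic).
Soil oxygenator: available-oxygen content 15.9 % by mass ≥ 8.5 % by mass → Group Z6 (Oxidizer).
Group Z7 quantity: two 1.69 kg packs = 3.38 kg.
3.38 kg exceeds the passenger aircraft limit of 2.5 kg for Group Z7.
Group Z6 quantity: 55 kg.
That is within the Group Z6 passenger aircraft limit of 100 kg.
The segregation rule (Group Z6 with Group Z8) does not apply to Group Z7 with Group Z6.

No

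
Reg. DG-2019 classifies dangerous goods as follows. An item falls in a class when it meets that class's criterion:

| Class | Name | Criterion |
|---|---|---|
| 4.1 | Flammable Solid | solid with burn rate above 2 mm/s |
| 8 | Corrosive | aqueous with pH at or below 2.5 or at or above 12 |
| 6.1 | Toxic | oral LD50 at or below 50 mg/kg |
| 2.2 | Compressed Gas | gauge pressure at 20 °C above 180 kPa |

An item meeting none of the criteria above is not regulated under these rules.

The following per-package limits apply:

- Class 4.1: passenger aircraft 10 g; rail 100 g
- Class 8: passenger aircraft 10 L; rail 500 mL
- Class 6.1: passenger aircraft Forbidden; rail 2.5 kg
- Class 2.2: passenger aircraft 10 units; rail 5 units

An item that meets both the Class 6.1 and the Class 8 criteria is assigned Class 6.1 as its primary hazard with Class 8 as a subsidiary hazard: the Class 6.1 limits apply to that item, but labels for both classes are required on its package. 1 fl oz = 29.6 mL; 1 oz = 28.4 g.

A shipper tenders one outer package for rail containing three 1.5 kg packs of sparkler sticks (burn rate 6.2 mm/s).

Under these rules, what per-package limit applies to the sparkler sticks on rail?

Sparkler sticks: burn rate 6.2 mm/s > 2 mm/s → Class 4.1 (Flammable Solid).
The rail limit for Class 4.1 is 100 g.

100 g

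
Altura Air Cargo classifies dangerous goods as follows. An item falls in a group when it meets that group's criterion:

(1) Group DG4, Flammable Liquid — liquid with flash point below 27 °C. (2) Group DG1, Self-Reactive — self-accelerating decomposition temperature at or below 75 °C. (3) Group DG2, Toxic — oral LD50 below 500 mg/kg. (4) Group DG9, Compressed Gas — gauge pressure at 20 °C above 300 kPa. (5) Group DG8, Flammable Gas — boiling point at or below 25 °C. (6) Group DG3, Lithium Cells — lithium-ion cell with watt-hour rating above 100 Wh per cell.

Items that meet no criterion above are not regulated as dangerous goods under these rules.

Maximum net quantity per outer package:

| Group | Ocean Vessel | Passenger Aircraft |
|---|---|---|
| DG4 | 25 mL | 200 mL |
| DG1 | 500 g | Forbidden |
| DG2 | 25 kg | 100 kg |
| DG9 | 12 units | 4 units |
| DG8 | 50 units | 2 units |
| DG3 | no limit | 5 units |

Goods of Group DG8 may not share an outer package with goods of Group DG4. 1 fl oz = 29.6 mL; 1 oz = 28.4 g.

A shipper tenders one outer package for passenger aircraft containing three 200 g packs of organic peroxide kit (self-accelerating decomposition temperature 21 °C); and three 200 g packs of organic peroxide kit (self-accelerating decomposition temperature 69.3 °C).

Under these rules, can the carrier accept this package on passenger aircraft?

With self-accelerating decomposition temperature 21 °C (≤ 75 °C), the organic peroxide kit falls in Group DG1.
Self-accelerating decomposition temperature 69.3 °C meets the Group DG1 criterion (Self-Reactive), so the organic peroxide kit is Group DG1.
Group DG1 net quantity: (three 200 g packs = 600 g) + (three 200 g packs = 600 g) = 1.2 kg.
Group DG1 is Forbidden by passenger aircraft.

No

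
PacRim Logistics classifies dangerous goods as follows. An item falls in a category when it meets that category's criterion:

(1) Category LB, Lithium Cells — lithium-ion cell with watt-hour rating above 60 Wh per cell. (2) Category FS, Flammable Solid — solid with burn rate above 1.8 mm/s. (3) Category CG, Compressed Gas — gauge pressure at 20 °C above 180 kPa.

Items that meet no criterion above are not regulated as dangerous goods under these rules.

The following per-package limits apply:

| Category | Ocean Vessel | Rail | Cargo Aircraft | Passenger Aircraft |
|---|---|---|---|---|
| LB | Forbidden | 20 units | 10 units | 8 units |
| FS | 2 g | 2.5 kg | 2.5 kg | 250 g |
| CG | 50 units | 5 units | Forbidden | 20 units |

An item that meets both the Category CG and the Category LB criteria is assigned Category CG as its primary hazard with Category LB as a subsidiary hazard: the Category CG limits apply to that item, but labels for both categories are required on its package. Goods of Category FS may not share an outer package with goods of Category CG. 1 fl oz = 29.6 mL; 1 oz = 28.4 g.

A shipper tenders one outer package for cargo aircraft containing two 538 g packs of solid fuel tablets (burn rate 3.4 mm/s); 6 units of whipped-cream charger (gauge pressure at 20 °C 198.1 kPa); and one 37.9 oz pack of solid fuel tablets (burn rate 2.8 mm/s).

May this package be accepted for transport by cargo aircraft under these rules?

No

The solid fuel tablets have burn rate 3.4 mm/s, which is > 1.8 mm/s, so they are Category FS (Flammable Solid).
The whipped-cream charger has gauge pressure at 20 °C 198.1 kPa, which is > 180 kPa, so it is Category CG (Compressed Gas).
Solid fuel tablets: burn rate 2.8 mm/s > 1.8 mm/s → Category FS (Flammable Solid).
Category FS net quantity: (two 538 g packs = 1.076 kg) + (one 37.9 oz pack = 1076.36 g) = 2152.36 g.
2152.36 g is within the cargo aircraft limit of 2.5 kg for Category FS.
Category CG quantity: 6 units.
Category CG is Forbidden by cargo aircraft.
Category FS and Category CG may not share an outer package.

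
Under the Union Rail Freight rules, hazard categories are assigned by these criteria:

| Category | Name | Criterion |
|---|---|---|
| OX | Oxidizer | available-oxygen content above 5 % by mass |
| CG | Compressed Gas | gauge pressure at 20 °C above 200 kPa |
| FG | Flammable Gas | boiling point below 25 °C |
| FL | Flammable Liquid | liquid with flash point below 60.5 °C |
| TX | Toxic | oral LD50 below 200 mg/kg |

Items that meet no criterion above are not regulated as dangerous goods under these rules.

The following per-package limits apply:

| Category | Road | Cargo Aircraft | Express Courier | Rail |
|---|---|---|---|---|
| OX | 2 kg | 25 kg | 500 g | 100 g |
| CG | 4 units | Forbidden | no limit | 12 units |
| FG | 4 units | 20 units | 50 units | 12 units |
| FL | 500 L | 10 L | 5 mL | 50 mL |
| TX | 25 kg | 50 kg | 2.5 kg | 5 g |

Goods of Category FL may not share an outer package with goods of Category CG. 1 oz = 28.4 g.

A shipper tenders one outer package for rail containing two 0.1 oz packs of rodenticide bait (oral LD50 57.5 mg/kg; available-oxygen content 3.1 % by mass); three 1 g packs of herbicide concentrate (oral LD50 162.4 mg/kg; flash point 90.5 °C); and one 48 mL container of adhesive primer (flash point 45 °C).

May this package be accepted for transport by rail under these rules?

No

Rodenticide bait: oral LD50 57.5 mg/kg < 200 mg/kg → Category TX (Toxic).
Oral LD50 162.4 mg/kg meets the Category TX criterion (Toxic), so the herbicide concentrate is Category TX.
The adhesive primer has flash point 45 °C, which is < 60.5 °C, so it is Category FL (Flammable Liquid).
Category FL quantity: 48 mL.
That is within the Category FL rail limit of 50 mL.
Category TX net quantity: (two 0.1 oz packs = 5.68 g) + (three 1 g packs = 3 g) = 8.68 g.
8.68 g exceeds the rail limit of 5 g for Category TX.
The segregation rule (Category FL with Category CG) does not apply to Category FL with Category TX.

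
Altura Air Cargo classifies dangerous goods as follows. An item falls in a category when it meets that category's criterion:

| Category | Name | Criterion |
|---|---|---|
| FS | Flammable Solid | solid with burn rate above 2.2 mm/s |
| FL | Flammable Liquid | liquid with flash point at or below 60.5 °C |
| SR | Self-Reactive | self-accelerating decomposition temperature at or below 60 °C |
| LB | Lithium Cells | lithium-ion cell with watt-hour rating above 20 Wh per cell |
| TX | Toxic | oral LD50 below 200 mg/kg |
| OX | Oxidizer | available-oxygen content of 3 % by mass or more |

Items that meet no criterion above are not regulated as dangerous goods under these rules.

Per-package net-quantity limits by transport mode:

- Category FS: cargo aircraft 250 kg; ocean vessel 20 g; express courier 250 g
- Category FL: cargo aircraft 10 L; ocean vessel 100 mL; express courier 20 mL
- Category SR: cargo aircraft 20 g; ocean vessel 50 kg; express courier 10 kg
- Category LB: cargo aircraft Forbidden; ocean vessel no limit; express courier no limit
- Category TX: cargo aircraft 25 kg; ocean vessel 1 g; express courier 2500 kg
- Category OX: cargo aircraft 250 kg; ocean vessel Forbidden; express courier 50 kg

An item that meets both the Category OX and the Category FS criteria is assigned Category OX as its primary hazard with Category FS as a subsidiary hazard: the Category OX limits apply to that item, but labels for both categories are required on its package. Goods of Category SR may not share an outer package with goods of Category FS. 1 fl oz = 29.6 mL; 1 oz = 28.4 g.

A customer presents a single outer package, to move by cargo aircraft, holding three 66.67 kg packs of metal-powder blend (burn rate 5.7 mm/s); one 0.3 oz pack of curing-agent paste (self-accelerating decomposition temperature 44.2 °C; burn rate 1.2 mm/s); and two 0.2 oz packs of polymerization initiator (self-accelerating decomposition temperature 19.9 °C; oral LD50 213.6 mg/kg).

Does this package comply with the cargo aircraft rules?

Metal-powder blend: burn rate 5.7 mm/s > 2.2 mm/s → Category FS (Flammable Solid).
The curing-agent paste has self-accelerating decomposition temperature 44.2 °C, which is ≤ 60 °C, so it is Category SR (Self-Reactive).
The polymerization initiator has self-accelerating decomposition temperature 19.9 °C, which is ≤ 60 °C, so it is Category SR (Self-Reactive).
Category SR net quantity: (one 0.3 oz pack = 8.52 g) + (two 0.2 oz packs = 11.36 g) = 19.88 g.
19.88 g is within the cargo aircraft limit of 20 g for Category SR.
Category FS quantity: three 66.67 kg packs = 200.01 kg.
200.01 kg is within the cargo aircraft limit of 250 kg for Category FS.
Category SR and Category FS may not share an outer package.

No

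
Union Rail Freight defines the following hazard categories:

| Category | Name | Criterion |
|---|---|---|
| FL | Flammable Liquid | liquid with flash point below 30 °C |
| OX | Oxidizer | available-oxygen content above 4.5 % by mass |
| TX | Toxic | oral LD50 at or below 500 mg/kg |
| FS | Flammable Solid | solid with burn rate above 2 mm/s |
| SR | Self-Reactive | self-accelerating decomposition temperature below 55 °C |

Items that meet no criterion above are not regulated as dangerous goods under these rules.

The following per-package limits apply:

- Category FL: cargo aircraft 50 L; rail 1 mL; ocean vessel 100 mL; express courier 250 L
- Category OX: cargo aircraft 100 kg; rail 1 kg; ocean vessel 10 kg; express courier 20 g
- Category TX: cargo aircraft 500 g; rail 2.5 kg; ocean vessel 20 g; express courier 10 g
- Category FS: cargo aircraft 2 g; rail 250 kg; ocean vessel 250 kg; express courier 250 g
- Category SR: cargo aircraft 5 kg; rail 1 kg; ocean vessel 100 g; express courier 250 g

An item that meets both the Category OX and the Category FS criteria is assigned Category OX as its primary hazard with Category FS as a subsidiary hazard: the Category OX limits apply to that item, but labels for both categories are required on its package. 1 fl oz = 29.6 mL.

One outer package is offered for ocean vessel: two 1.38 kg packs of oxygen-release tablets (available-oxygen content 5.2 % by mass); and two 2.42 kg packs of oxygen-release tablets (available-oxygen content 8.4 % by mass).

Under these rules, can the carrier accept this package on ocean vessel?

Available-oxygen content 5.2 % by mass meets the Category OX criterion (Oxidizer), so the oxygen-release tablets are Category OX.
Oxygen-release tablets: available-oxygen content 8.4 % by mass > 4.5 % by mass → Category OX (Oxidizer).
Total Category OX: (two 1.38 kg packs = 2.76 kg) + (two 2.42 kg packs = 4.84 kg) = 7.6 kg.
7.6 kg ≤ 10 kg (ocean vessel limit, Category OX) — within limit.

Yes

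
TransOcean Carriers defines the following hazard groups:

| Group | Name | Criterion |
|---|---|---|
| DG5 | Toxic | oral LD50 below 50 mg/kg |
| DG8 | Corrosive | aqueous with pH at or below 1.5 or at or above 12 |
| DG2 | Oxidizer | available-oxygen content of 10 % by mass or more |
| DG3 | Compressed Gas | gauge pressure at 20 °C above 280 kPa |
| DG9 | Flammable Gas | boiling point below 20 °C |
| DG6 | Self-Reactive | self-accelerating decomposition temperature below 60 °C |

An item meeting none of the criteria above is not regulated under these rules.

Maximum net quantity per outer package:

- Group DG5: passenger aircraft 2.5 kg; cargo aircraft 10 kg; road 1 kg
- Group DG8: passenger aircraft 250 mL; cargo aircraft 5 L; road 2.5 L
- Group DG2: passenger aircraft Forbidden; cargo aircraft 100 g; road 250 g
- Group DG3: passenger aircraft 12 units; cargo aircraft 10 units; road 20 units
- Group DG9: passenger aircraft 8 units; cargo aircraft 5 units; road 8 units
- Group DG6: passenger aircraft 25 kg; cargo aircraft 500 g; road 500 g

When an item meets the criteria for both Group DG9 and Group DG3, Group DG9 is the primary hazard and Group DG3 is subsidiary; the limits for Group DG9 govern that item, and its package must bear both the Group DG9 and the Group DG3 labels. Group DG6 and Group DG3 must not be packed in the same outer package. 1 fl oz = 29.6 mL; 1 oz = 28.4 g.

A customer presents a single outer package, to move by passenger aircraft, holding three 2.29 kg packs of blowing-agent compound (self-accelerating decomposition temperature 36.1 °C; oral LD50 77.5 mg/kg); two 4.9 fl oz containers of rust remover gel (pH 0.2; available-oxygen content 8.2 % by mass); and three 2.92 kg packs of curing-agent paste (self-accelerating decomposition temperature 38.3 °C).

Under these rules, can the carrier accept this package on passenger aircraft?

With self-accelerating decomposition temperature 36.1 °C (< 60 °C), the blowing-agent compound falls in Group DG6.
The rust remover gel has pH 0.2, which is ≤ 1.5, so it is Group DG8 (Corrosive).
Curing-agent paste: self-accelerating decomposition temperature 38.3 °C < 60 °C → Group DG6 (Self-Reactive).
Group DG8 quantity: two 4.9 fl oz containers = 290.08 mL.
290.08 mL exceeds the passenger aircraft limit of 250 mL for Group DG8.
Total Group DG6: (three 2.29 kg packs = 6.87 kg) + (three 2.92 kg packs = 8.76 kg) = 15.63 kg.
15.63 kg ≤ 25 kg (passenger aircraft limit, Group DG6) — within limit.
The segregation rule (Group DG6 with Group DG3) does not apply to Group DG8 with Group DG6.

No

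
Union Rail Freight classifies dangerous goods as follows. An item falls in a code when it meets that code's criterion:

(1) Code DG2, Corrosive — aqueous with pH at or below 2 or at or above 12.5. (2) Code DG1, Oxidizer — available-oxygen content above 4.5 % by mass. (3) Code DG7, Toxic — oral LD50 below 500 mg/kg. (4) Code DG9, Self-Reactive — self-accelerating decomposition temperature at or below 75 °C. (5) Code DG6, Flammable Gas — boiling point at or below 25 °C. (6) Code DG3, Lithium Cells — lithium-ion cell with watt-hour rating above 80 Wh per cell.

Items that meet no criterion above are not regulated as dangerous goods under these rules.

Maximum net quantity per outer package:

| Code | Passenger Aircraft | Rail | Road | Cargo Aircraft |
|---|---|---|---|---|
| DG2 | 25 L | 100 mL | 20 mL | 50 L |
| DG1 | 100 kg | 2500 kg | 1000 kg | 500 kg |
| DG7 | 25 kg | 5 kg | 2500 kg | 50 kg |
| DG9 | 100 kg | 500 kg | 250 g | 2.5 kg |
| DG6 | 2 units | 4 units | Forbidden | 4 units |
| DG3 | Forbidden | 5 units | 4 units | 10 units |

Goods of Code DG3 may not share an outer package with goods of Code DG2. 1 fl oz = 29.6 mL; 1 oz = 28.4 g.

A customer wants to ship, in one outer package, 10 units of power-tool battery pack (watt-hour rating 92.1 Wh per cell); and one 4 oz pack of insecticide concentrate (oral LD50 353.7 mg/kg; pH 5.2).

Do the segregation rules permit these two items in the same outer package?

The power-tool battery pack has watt-hour rating 92.1 Wh per cell, which is > 80 Wh per cell, so it is Code DG3 (Lithium Cells).
With oral LD50 353.7 mg/kg (< 500 mg/kg), the insecticide concentrate falls in Code DG7.
No segregation rule bars Code DG3 with Code DG7.

Yes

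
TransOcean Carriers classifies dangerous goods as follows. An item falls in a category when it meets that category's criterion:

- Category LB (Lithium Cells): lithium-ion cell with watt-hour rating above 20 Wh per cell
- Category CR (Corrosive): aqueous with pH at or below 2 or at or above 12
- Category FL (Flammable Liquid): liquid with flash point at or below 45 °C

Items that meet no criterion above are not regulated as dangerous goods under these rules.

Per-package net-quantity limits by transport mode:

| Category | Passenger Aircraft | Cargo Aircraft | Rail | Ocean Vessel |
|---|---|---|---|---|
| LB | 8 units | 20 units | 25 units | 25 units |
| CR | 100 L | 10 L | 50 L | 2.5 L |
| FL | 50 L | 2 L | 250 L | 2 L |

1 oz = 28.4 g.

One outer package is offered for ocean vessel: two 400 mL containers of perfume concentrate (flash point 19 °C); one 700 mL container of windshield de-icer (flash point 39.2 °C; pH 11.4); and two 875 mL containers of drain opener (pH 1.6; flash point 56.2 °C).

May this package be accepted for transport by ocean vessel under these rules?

Perfume concentrate: flash point 19 °C ≤ 45 °C → Category FL (Flammable Liquid).
With flash point 39.2 °C (≤ 45 °C), the windshield de-icer falls in Category FL.
Drain opener: pH 1.6 ≤ 2 → Category CR (Corrosive).
Total Category FL: (two 400 mL containers = 800 mL) + 700 mL = 1.5 L.
That is within the Category FL ocean vessel limit of 2 L.
Category CR quantity: two 875 mL containers = 1.75 L.
That is within the Category CR ocean vessel limit of 2.5 L.
Every hazard category is within its ocean vessel limit and no segregation rule is violated.

Yes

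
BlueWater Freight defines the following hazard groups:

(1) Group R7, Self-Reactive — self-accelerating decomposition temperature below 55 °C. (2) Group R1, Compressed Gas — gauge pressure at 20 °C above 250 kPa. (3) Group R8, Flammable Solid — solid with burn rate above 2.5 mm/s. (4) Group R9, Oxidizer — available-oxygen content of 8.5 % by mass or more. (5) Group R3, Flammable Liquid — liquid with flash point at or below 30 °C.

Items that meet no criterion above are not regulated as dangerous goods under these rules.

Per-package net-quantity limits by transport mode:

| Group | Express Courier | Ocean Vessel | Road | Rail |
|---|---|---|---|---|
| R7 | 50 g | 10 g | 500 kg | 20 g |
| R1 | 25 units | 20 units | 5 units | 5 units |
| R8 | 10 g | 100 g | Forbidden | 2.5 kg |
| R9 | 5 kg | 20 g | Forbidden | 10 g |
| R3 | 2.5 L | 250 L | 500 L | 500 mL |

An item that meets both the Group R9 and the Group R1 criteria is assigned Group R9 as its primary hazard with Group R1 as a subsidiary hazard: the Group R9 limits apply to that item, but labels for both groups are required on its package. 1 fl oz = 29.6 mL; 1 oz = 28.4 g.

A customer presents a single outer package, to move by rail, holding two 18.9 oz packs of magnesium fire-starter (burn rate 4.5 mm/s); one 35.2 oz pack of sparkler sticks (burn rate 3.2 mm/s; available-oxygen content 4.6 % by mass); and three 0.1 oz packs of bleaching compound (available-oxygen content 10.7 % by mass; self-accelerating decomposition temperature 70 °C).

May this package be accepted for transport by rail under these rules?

Yes

Magnesium fire-starter: burn rate 4.5 mm/s > 2.5 mm/s → Group R8 (Flammable Solid).
With burn rate 3.2 mm/s (> 2.5 mm/s), the sparkler sticks fall in Group R8.
Available-oxygen content 10.7 % by mass meets the Group R9 criterion (Oxidizer), so the bleaching compound is Group R9.
Group R9 quantity: three 0.1 oz packs = 8.52 g.
8.52 g ≤ 10 g (rail limit, Group R9) — within limit.
Group R8 net quantity: (two 18.9 oz packs = 1073.52 g) + (one 35.2 oz pack = 999.68 g) = 2073.2 g.
2073.2 g ≤ 2.5 kg (rail limit, Group R8) — within limit.
Every hazard group is within its rail limit and no segregation rule is violated.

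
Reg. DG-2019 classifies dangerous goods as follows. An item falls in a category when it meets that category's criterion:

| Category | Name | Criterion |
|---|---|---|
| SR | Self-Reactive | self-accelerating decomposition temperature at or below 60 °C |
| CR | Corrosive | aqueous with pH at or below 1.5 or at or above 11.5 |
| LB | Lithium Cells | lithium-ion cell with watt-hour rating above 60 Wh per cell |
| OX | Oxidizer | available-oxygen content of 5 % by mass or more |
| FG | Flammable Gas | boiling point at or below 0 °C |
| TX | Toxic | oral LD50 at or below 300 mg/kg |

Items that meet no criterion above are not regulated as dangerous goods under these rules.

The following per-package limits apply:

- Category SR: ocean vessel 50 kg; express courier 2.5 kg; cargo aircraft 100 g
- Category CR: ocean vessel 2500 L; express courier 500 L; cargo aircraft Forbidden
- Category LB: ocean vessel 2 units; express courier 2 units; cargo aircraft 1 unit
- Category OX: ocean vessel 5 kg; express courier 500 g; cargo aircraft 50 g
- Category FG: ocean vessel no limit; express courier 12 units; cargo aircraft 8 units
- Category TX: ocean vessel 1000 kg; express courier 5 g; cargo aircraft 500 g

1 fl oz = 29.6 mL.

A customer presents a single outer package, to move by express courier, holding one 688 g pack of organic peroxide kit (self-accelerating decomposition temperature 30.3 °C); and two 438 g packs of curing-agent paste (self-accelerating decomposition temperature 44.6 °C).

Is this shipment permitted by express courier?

Yes

The organic peroxide kit has self-accelerating decomposition temperature 30.3 °C, which is ≤ 60 °C, so it is Category SR (Self-Reactive).
The curing-agent paste has self-accelerating decomposition temperature 44.6 °C, which is ≤ 60 °C, so it is Category SR (Self-Reactive).
Total Category SR: 688 g + (two 438 g packs = 876 g) = 1.564 kg.
1.564 kg is within the express courier limit of 2.5 kg for Category SR.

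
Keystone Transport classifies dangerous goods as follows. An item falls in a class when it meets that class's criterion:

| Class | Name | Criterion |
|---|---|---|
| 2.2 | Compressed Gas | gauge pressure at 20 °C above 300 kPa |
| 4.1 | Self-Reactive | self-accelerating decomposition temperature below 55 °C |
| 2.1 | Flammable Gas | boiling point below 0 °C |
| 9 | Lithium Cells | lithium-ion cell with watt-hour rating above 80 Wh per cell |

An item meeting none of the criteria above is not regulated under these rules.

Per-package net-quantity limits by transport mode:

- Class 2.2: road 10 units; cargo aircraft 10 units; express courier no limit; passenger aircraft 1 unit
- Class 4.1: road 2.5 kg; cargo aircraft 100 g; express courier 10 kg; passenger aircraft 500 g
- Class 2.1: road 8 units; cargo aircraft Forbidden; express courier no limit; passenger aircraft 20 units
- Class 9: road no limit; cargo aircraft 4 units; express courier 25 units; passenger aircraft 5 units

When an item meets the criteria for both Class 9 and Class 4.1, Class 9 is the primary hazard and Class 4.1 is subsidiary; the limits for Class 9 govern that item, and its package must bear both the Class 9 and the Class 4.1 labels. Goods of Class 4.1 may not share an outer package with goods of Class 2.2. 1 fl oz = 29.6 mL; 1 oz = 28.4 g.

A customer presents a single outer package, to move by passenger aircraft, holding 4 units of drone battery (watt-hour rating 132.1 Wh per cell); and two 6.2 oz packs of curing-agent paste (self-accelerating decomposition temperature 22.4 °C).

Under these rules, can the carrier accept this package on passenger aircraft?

The drone battery has watt-hour rating 132.1 Wh per cell, which is > 80 Wh per cell, so it is Class 9 (Lithium Cells).
The curing-agent paste has self-accelerating decomposition temperature 22.4 °C, which is < 55 °C, so it is Class 4.1 (Self-Reactive).
Class 4.1 quantity: two 6.2 oz packs = 352.16 g.
352.16 g ≤ 500 g (passenger aircraft limit, Class 4.1) — within limit.
Class 9 quantity: 4 units.
4 units ≤ 5 units (passenger aircraft limit, Class 9) — within limit.
The segregation rule (Class 4.1 with Class 2.2) does not apply to Class 4.1 with Class 9.
Every hazard class is within its passenger aircraft limit and no segregation rule is violated.

Yes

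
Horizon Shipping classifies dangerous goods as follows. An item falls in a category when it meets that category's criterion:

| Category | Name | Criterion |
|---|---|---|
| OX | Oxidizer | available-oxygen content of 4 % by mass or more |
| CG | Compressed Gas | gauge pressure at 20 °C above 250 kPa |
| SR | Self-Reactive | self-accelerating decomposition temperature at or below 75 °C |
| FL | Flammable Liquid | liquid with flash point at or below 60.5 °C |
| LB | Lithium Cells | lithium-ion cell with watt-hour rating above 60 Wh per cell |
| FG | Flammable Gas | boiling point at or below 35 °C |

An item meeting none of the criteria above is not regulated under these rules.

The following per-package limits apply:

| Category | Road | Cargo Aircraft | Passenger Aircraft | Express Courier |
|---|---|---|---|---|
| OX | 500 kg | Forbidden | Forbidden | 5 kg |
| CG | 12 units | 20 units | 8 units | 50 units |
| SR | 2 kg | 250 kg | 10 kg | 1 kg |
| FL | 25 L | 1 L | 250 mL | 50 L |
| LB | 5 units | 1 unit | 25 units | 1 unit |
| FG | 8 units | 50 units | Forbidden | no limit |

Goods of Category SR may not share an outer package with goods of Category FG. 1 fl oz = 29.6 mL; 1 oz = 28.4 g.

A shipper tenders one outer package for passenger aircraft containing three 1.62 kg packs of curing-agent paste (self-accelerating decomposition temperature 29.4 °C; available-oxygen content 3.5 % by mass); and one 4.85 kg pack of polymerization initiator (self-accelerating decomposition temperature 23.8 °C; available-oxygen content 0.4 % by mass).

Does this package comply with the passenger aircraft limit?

Curing-agent paste: self-accelerating decomposition temperature 29.4 °C ≤ 75 °C → Category SR (Self-Reactive).
Self-accelerating decomposition temperature 23.8 °C meets the Category SR criterion (Self-Reactive), so the polymerization initiator is Category SR.
Total Category SR: (three 1.62 kg packs = 4.86 kg) + 4.85 kg = 9.71 kg.
9.71 kg ≤ 10 kg (passenger aircraft limit, Category SR) — within limit.

Yes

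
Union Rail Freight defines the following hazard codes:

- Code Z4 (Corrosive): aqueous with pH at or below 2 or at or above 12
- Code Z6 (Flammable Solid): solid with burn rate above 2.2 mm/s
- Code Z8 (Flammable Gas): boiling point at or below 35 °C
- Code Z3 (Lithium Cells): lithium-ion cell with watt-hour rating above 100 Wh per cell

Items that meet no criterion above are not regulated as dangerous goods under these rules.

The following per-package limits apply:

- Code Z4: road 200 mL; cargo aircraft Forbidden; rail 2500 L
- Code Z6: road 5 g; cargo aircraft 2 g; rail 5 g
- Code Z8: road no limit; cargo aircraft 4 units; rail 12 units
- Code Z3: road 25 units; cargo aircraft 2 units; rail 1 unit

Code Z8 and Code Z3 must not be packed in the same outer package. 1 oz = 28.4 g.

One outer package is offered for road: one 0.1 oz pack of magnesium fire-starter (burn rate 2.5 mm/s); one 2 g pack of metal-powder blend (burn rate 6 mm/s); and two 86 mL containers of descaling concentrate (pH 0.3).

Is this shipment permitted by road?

With burn rate 2.5 mm/s (> 2.2 mm/s), the magnesium fire-starter falls in Code Z6.
With burn rate 6 mm/s (> 2.2 mm/s), the metal-powder blend falls in Code Z6.
The descaling concentrate has pH 0.3, which is ≤ 2, so it is Code Z4 (Corrosive).
Total Code Z6: (one 0.1 oz pack = 2.84 g) + 2 g = 4.84 g.
4.84 g is within the road limit of 5 g for Code Z6.
Code Z4 quantity: two 86 mL containers = 172 mL.
172 mL is within the road limit of 200 mL for Code Z4.
The segregation rule (Code Z8 with Code Z3) does not apply to Code Z6 with Code Z4.
Every hazard code is within its road limit and no segregation rule is violated.

Yes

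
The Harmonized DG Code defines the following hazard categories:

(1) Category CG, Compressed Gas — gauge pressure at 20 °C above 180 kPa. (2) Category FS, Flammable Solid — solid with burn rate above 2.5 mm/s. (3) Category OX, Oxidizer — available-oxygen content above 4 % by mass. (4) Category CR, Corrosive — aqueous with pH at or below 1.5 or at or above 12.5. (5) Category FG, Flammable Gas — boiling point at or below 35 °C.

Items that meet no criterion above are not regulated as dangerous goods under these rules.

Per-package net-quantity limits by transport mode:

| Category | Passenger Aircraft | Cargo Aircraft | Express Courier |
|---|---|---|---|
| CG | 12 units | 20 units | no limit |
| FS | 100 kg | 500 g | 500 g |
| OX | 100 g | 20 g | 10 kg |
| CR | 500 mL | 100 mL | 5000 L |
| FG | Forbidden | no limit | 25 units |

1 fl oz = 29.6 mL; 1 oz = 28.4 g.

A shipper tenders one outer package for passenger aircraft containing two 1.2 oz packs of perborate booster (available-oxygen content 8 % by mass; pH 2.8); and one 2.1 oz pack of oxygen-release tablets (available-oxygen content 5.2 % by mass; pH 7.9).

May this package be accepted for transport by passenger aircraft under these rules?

Perborate booster: available-oxygen content 8 % by mass > 4 % by mass → Category OX (Oxidizer).
With available-oxygen content 5.2 % by mass (> 4 % by mass), the oxygen-release tablets fall in Category OX.
Category OX net quantity: (two 1.2 oz packs = 68.16 g) + (one 2.1 oz pack = 59.64 g) = 127.8 g.
127.8 g exceeds the passenger aircraft limit of 100 g for Category OX.

No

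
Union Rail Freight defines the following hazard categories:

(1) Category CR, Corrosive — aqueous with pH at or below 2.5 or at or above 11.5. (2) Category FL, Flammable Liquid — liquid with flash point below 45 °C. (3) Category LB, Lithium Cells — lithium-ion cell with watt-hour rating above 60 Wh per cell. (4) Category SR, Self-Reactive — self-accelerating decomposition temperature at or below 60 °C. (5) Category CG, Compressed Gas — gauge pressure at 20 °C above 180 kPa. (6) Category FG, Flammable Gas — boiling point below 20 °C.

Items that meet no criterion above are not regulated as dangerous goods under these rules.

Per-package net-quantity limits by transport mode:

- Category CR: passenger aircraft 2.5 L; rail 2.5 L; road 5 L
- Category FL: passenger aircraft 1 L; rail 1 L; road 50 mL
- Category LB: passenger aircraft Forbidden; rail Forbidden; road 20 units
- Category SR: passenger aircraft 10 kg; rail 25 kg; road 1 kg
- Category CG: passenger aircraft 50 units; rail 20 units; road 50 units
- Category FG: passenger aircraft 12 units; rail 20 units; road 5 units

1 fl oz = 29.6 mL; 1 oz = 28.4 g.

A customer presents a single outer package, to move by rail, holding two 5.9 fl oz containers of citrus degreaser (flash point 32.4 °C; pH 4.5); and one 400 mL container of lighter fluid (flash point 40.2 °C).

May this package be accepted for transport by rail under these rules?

Yes

With flash point 32.4 °C (< 45 °C), the citrus degreaser falls in Category FL.
Lighter fluid: flash point 40.2 °C < 45 °C → Category FL (Flammable Liquid).
Total Category FL: (two 5.9 fl oz containers = 349.28 mL) + 400 mL = 749.28 mL.
That is within the Category FL rail limit of 1 L.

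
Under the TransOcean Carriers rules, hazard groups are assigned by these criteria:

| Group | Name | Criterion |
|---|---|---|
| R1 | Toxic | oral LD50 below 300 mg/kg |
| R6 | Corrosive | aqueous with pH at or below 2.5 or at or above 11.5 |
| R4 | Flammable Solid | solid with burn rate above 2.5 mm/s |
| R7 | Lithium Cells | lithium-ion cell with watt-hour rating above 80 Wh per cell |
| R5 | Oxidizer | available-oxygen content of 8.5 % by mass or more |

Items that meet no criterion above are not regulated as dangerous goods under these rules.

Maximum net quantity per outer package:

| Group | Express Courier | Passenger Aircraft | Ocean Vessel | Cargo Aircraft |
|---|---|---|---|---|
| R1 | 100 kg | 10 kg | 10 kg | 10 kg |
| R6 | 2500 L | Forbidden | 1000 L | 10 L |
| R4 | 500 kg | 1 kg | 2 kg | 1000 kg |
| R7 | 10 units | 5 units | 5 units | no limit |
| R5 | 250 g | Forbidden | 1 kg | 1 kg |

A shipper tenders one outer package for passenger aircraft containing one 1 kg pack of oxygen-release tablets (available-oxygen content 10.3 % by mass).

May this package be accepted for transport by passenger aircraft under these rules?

No

Available-oxygen content 10.3 % by mass meets the Group R5 criterion (Oxidizer), so the oxygen-release tablets are Group R5.
Group R5 quantity: 1 kg.
By passenger aircraft, Group R5 is Forbidden regardless of quantity.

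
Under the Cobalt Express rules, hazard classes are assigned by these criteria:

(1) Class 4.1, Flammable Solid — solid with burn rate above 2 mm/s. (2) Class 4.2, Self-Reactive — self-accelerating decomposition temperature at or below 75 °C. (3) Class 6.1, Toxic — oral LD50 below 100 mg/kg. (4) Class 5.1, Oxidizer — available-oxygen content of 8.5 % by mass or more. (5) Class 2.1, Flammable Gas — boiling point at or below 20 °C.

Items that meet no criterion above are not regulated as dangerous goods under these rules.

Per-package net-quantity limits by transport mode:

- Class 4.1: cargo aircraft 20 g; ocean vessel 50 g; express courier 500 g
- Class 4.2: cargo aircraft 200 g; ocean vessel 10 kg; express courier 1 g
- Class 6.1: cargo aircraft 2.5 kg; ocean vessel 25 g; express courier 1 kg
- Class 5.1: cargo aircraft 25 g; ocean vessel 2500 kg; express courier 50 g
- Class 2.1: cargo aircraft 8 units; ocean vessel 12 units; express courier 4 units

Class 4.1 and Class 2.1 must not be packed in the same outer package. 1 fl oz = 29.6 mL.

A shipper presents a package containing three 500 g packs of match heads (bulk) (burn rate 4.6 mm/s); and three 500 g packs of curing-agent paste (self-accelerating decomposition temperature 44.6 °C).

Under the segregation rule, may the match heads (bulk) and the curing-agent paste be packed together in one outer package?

Yes

With burn rate 4.6 mm/s (> 2 mm/s), the match heads (bulk) fall in Class 4.1.
Curing-agent paste: self-accelerating decomposition temperature 44.6 °C ≤ 75 °C → Class 4.2 (Self-Reactive).
No segregation rule bars Class 4.1 with Class 4.2.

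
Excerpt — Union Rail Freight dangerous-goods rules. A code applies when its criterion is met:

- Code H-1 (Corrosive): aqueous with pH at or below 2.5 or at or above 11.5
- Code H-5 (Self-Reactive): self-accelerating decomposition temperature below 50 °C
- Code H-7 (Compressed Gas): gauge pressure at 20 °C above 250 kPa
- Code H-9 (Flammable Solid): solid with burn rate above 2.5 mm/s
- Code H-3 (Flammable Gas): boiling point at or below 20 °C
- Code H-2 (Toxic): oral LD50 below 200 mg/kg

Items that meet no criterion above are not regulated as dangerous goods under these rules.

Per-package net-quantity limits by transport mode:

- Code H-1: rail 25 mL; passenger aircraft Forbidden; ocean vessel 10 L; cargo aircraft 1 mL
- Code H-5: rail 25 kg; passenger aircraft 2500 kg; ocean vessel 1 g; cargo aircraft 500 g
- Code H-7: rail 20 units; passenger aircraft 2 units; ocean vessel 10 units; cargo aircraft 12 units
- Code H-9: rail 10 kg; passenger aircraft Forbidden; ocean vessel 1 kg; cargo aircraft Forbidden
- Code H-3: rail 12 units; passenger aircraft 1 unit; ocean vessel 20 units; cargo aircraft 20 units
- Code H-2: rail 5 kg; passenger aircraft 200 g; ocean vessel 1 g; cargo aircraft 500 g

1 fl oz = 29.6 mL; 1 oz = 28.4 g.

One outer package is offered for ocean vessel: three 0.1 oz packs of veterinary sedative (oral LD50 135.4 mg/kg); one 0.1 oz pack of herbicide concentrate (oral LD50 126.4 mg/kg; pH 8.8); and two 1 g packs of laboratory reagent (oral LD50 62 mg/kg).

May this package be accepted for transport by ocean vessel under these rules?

Oral LD50 135.4 mg/kg meets the Code H-2 criterion (Toxic), so the veterinary sedative is Code H-2.
The herbicide concentrate has oral LD50 126.4 mg/kg, which is < 200 mg/kg, so it is Code H-2 (Toxic).
The laboratory reagent has oral LD50 62 mg/kg, which is < 200 mg/kg, so it is Code H-2 (Toxic).
Total Code H-2: (three 0.1 oz packs = 8.52 g) + (one 0.1 oz pack = 2.84 g) + (two 1 g packs = 2 g) = 13.36 g.
13.36 g > 1 g (ocean vessel limit, Code H-2) — over the limit.

No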